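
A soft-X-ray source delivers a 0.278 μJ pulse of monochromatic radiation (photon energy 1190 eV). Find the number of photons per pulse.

1.46e9 photons

Per-photon energy: E = 1.907e-16 J (from energy = 1190 eV).
N = E_total / E_photon = 2.78e-7 J / 1.907e-16 J = 1.46e9.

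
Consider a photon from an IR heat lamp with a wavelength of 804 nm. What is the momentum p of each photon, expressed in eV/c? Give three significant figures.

1.54 eV/c

In SI units: λ = 804 nm = 8.04 × 10^-7 m.
Apply p = h/λ: p = 8.241 × 10^-28 kg·m/s.
Converting to eV/c: p = 1.542 eV/c ≈ 1.54 eV/c.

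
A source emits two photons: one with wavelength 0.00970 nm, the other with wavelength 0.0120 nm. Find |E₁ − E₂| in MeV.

Using E = hc/λ: E₁ = 2.048e-14 J, E₂ = 1.655e-14 J.
|ΔE| = |2.048e-14 − 1.655e-14| = 3.93e-15 J = 0.0245 MeV.

0.0245 MeV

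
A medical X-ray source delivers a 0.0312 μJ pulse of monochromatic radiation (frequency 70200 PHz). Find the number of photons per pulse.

6.71 × 10^5 photons

Per-photon energy: E = 4.652 × 10^-14 J (from frequency = 70200 PHz).
N = E_total / E_photon = 3.12 × 10^-8 J / 4.652 × 10^-14 J = 6.71 × 10^5.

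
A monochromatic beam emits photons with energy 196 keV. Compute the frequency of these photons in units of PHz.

4.74e4 PHz

Use h = 6.62607015e-34 J·s, 1 eV = 1.602176634e-19 J.
Convert to SI: E = 196 keV = 3.1403e-14 J.
Apply f = E/h: f = 4.739e19 Hz.
Converting to PHz: f = 47390 PHz ≈ 4.74e4 PHz.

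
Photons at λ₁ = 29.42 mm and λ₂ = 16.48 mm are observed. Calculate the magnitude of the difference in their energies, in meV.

Using E = hc/λ: E₁ = 6.7520 × 10^-24 J, E₂ = 1.2054 × 10^-23 J.
|ΔE| = |6.7520 × 10^-24 − 1.2054 × 10^-23| = 5.30 × 10^-24 J = 0.0331 meV.

0.0331 meV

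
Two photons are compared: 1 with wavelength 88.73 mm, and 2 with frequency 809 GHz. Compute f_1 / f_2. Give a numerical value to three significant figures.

f_1 = 3.379e9 Hz (from wavelength = 88.73 mm, via f = c/λ).
f_2 = 8.090e11 Hz (from frequency = 809 GHz, via f given directly).
Ratio = 3.379e9 / 8.090e11 = 4.18e-3.

4.18e-3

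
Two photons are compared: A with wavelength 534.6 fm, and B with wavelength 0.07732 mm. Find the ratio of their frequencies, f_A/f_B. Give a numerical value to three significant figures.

f_A = 5.608 × 10^20 Hz (from wavelength = 534.6 fm, via f = c/λ).
f_B = 3.877 × 10^12 Hz (from wavelength = 0.07732 mm, via f = c/λ).
Ratio = 5.608 × 10^20 / 3.877 × 10^12 = 1.45 × 10^8.

1.45 × 10^8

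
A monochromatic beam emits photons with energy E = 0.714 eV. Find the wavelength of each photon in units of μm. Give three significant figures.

1.74 μm

Take h = 6.62607015e-34 J·s, c = 2.99792458e8 m/s, 1 eV = 1.602176634e-19 J.
Convert to SI: E = 0.714 eV = 1.1440e-19 J.
The photon relation is λ = hc/E, giving λ = 1.736e-6 m.
Converting to μm: λ = 1.736 μm ≈ 1.74 μm.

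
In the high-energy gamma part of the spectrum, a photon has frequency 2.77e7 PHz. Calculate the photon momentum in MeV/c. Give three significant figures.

Take h = 6.62607015e-34 J·s, c = 2.99792458e8 m/s, 1 eV = 1.602176634e-19 J.
First convert: f = 2.77e7 PHz = 2.77e22 Hz.
Apply p = hf/c: p = 6.122e-20 kg·m/s.
Converting to MeV/c: p = 114.6 MeV/c ≈ 115 MeV/c.

115 MeV/c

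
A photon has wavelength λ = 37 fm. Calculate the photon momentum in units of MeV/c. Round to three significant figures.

(h = 6.62607015e-34 J·s, c = 2.99792458e8 m/s, 1 eV = 1.602176634e-19 J.)
In SI units: λ = 37 fm = 3.7e-14 m.
The photon relation is p = h/λ, giving p = 1.791e-20 kg·m/s.
Converting to MeV/c: p = 33.51 MeV/c ≈ 33.5 MeV/c.

33.5 MeV/c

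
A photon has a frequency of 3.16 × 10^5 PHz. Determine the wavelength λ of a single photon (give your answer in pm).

(c = 2.99792458 × 10^8 m/s.)
In SI units: f = 3.16 × 10^5 PHz = 3.16 × 10^20 Hz.
Since λ = c/f for a photon, λ = 9.487 × 10^-13 m.
Converting to pm: λ = 0.9487 pm ≈ 0.949 pm.

0.949 pm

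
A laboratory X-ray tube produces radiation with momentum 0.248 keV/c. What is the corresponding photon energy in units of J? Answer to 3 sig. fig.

3.97e-17 J

(c = 2.99792458e8 m/s, 1 eV = 1.602176634e-19 J.)
First convert: p = 0.248 keV/c = 1.3254e-25 kg·m/s.
Since E = pc for a photon, E = 3.973e-17 J.
So E ≈ 3.97e-17 J.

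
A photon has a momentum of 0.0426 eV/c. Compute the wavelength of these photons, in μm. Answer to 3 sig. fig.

29.1 μm

Convert to SI: p = 0.0426 eV/c = 2.2767e-29 kg·m/s.
Apply λ = h/p: λ = 2.910e-5 m.
Converting to μm: λ = 29.10 μm ≈ 29.1 μm.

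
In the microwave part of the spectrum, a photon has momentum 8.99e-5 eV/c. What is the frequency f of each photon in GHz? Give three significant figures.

In SI units: p = 8.99e-5 eV/c = 4.8045e-32 kg·m/s.
For a photon f = pc/h, so f = 2.174e10 Hz.
Converting to GHz: f = 21.74 GHz ≈ 21.7 GHz.

21.7 GHz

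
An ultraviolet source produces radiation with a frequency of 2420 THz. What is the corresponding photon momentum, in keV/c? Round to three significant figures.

In SI units: f = 2420 THz = 2.42 × 10^15 Hz.
Apply p = hf/c: p = 5.349 × 10^-27 kg·m/s.
Converting to keV/c: p = 0.01001 keV/c ≈ 0.0100 keV/c.

0.0100 keV/c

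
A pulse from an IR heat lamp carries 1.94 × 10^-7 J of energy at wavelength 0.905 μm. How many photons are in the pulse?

Per-photon energy: E = 2.195 × 10^-19 J (from wavelength = 0.905 μm).
N = E_total / E_photon = 1.94 × 10^-7 J / 2.195 × 10^-19 J = 8.84 × 10^11.

8.84 × 10^11 photons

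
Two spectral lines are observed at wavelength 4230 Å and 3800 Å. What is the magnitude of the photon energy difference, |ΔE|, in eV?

0.332 eV

Using E = hc/λ: E₁ = 4.696 × 10^-19 J, E₂ = 5.227 × 10^-19 J.
|ΔE| = |4.696 × 10^-19 − 5.227 × 10^-19| = 5.31 × 10^-20 J = 0.332 eV.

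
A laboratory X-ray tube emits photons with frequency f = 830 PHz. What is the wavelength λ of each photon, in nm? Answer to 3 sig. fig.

0.361 nm

Convert to SI: f = 830 PHz = 8.3 × 10^17 Hz.
The photon relation is λ = c/f, giving λ = 3.612 × 10^-10 m.
Converting to nm: λ = 0.3612 nm ≈ 0.361 nm.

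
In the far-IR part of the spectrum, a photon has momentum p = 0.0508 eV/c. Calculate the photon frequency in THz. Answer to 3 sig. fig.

(h = 6.62607015 × 10^-34 J·s, c = 2.99792458 × 10^8 m/s, 1 eV = 1.602176634 × 10^-19 J.)
In SI units: p = 0.0508 eV/c = 2.7149 × 10^-29 kg·m/s.
Apply f = pc/h: f = 1.228 × 10^13 Hz.
Converting to THz: f = 12.28 THz ≈ 12.3 THz.

12.3 THz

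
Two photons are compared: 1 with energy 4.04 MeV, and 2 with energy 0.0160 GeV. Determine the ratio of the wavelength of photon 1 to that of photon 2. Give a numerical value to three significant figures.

λ_1 = 3.069e-13 m (from energy = 4.04 MeV, via λ = hc/E).
λ_2 = 7.749e-14 m (from energy = 0.0160 GeV, via λ = hc/E).
Ratio = 3.069e-13 / 7.749e-14 = 3.96.

3.96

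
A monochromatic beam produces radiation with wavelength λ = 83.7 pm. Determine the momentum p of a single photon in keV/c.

14.8 keV/c

In SI units: λ = 83.7 pm = 8.37e-11 m.
For a photon p = h/λ, so p = 7.916e-24 kg·m/s.
Converting to keV/c: p = 14.81 keV/c ≈ 14.8 keV/c.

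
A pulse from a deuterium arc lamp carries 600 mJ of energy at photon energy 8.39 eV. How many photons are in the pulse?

Per-photon energy: E = 1.344 × 10^-18 J (from energy = 8.39 eV).
N = E_total / E_photon = 0.600 J / 1.344 × 10^-18 J = 4.46 × 10^17.

4.46 × 10^17 photons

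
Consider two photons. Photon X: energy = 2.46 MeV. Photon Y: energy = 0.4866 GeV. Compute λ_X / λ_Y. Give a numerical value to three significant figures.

198

λ_X = 5.040·10^-13 m (from energy = 2.46 MeV, via λ = hc/E).
λ_Y = 2.548·10^-15 m (from energy = 0.4866 GeV, via λ = hc/E).
Ratio = 5.040·10^-13 / 2.548·10^-15 = 198.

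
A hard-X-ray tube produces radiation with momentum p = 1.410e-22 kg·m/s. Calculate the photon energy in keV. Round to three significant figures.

Take c = 2.99792458e8 m/s, 1 eV = 1.602176634e-19 J.
Since E = pc for a photon, E = 4.227e-14 J.
Converting to keV: E = 263.8 keV ≈ 264 keV.

264 keV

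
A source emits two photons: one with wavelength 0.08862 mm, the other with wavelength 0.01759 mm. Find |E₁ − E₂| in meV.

Using E = hc/λ: E₁ = 2.2415 × 10^-21 J, E₂ = 1.1293 × 10^-20 J.
|ΔE| = |2.2415 × 10^-21 − 1.1293 × 10^-20| = 9.05 × 10^-21 J = 56.5 meV.

56.5 meV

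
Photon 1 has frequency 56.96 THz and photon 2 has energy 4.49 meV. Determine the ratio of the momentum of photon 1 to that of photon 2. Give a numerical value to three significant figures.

52.5

p_1 = 1.259 × 10^-28 kg·m/s (from frequency = 56.96 THz, via p = hf/c).
p_2 = 2.400 × 10^-30 kg·m/s (from energy = 4.49 meV, via p = E/c).
Ratio = 1.259 × 10^-28 / 2.400 × 10^-30 = 52.5.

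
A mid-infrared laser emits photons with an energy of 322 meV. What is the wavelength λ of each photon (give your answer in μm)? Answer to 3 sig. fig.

3.85 μm

Take h = 6.62607015 × 10^-34 J·s, c = 2.99792458 × 10^8 m/s, 1 eV = 1.602176634 × 10^-19 J.
First convert: E = 322 meV = 5.1590 × 10^-20 J.
Since λ = hc/E for a photon, λ = 3.850 × 10^-6 m.
Converting to μm: λ = 3.850 μm ≈ 3.85 μm.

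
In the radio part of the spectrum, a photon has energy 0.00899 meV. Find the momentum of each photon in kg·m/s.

4.80e-33 kg·m/s

Take c = 2.99792458e8 m/s, 1 eV = 1.602176634e-19 J.
First convert: E = 0.00899 meV = 1.4404e-24 J.
The photon relation is p = E/c, giving p = 4.805e-33 kg·m/s.
So p ≈ 4.80e-33 kg·m/s.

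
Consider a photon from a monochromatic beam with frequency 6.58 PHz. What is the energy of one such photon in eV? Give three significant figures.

Convert to SI: f = 6.58 PHz = 6.58e15 Hz.
Apply E = hf: E = 4.360e-18 J.
Converting to eV: E = 27.21 eV ≈ 27.2 eV.

27.2 eV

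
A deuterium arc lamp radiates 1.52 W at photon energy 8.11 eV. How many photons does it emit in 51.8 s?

Total energy: E_total = P·t = 1.52 × 51.8 = 78.74 J.
Per-photon energy: E = 1.299·10^-18 J.
N = E_total / E_photon = 6.06·10^19.

6.06·10^19 photons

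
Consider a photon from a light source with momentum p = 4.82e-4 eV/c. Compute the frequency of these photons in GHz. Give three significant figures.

117 GHz

First convert: p = 4.82e-4 eV/c = 2.5759e-31 kg·m/s.
Apply f = pc/h: f = 1.165e11 Hz.
Converting to GHz: f = 116.5 GHz ≈ 117 GHz.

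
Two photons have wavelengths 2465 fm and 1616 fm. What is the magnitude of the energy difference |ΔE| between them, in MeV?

0.264 MeV

Using E = hc/λ: E₁ = 8.0586e-14 J, E₂ = 1.2292e-13 J.
|ΔE| = |8.0586e-14 − 1.2292e-13| = 4.23e-14 J = 0.264 MeV.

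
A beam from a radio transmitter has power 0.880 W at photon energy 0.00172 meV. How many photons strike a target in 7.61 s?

Total energy: E_total = P·t = 0.880 × 7.61 = 6.697 J.
Per-photon energy: E = 2.756e-25 J.
N = E_total / E_photon = 2.43e25.

2.43e25 photons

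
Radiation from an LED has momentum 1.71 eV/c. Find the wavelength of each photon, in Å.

First convert: p = 1.71 eV/c = 9.1387e-28 kg·m/s.
Since λ = h/p for a photon, λ = 7.251e-7 m.
Converting to Å: λ = 7251 Å ≈ 7250 Å.

7250 Å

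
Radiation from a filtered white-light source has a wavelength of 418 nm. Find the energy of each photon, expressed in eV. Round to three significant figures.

2.97 eV

(h = 6.62607015e-34 J·s, c = 2.99792458e8 m/s, 1 eV = 1.602176634e-19 J.)
Convert to SI: λ = 418 nm = 4.18e-7 m.
Apply E = hc/λ: E = 4.752e-19 J.
Converting to eV: E = 2.966 eV ≈ 2.97 eV.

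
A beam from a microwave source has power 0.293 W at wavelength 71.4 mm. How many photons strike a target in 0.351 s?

Total energy: E_total = P·t = 0.293 × 0.351 = 0.1028 J.
Per-photon energy: E = 2.782 × 10^-24 J.
N = E_total / E_photon = 3.70 × 10^22.

3.70 × 10^22 photons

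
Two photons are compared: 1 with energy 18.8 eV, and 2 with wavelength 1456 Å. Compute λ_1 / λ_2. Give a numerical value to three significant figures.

λ_1 = 6.595·10^-8 m (from energy = 18.8 eV, via λ = hc/E).
λ_2 = 1.456·10^-7 m (from wavelength = 1456 Å, via λ given directly).
Ratio = 6.595·10^-8 / 1.456·10^-7 = 0.453.

0.453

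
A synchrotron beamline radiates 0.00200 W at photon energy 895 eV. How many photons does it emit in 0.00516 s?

Total energy: E_total = P·t = 0.00200 × 0.00516 = 1.032 × 10^-5 J.
Per-photon energy: E = 1.434 × 10^-16 J.
N = E_total / E_photon = 7.20 × 10^10.

7.20 × 10^10 photons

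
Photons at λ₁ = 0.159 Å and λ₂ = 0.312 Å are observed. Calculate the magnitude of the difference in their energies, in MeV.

0.0382 MeV

Using E = hc/λ: E₁ = 1.249 × 10^-14 J, E₂ = 6.367 × 10^-15 J.
|ΔE| = |1.249 × 10^-14 − 6.367 × 10^-15| = 6.13 × 10^-15 J = 0.0382 MeV.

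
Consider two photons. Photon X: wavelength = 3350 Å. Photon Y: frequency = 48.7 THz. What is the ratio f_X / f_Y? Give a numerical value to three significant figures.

f_X = 8.949e14 Hz (from wavelength = 3350 Å, via f = c/λ).
f_Y = 4.870e13 Hz (from frequency = 48.7 THz, via f given directly).
Ratio = 8.949e14 / 4.870e13 = 18.4.

18.4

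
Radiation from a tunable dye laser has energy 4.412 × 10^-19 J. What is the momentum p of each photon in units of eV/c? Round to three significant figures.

2.75 eV/c

Apply p = E/c: p = 1.472 × 10^-27 kg·m/s.
Converting to eV/c: p = 2.754 eV/c ≈ 2.75 eV/c.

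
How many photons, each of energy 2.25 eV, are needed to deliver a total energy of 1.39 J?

3.86 × 10^18 photons

Per-photon energy: E = 3.605 × 10^-19 J (from energy = 2.25 eV).
N = E_total / E_photon = 1.39 J / 3.605 × 10^-19 J = 3.86 × 10^18.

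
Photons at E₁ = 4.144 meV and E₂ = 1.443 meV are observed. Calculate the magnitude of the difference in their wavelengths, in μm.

Using λ = hc/E: λ₁ = 2.9919·10^-4 m, λ₂ = 8.5921·10^-4 m.
|Δλ| = |2.9919·10^-4 − 8.5921·10^-4| = 5.60·10^-4 m = 560 μm.

560 μm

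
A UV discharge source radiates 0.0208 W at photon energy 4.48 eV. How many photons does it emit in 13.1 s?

Total energy: E_total = P·t = 0.0208 × 13.1 = 0.2725 J.
Per-photon energy: E = 7.178 × 10^-19 J.
N = E_total / E_photon = 3.80 × 10^17.

3.80 × 10^17 photons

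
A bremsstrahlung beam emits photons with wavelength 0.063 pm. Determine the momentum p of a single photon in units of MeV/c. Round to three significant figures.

Convert to SI: λ = 0.063 pm = 6.3 × 10^-14 m.
Apply p = h/λ: p = 1.052 × 10^-20 kg·m/s.
Converting to MeV/c: p = 19.68 MeV/c ≈ 19.7 MeV/c.

19.7 MeV/c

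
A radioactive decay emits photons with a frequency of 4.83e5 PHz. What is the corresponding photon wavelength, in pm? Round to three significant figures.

Use c = 2.99792458e8 m/s.
First convert: f = 4.83e5 PHz = 4.83e20 Hz.
Since λ = c/f for a photon, λ = 6.207e-13 m.
Converting to pm: λ = 0.6207 pm ≈ 0.621 pm.

0.621 pm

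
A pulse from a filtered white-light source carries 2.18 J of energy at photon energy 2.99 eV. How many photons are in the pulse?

Per-photon energy: E = 4.791e-19 J (from energy = 2.99 eV).
N = E_total / E_photon = 2.18 J / 4.791e-19 J = 4.55e18.

4.55e18 photons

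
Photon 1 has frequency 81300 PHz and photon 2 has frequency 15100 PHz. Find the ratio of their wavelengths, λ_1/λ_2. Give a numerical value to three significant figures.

λ_1 = 3.687 × 10^-12 m (from frequency = 81300 PHz, via λ = c/f).
λ_2 = 1.985 × 10^-11 m (from frequency = 15100 PHz, via λ = c/f).
Ratio = 3.687 × 10^-12 / 1.985 × 10^-11 = 0.186.

0.186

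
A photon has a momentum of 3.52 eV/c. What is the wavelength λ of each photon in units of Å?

3520 Å

Take h = 6.62607015e-34 J·s, c = 2.99792458e8 m/s, 1 eV = 1.602176634e-19 J.
First convert: p = 3.52 eV/c = 1.8812e-27 kg·m/s.
The photon relation is λ = h/p, giving λ = 3.522e-7 m.
Converting to Å: λ = 3522 Å ≈ 3520 Å.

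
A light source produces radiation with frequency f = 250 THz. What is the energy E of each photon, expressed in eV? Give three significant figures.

1.03 eV

Take h = 6.62607015e-34 J·s, 1 eV = 1.602176634e-19 J.
Convert to SI: f = 250 THz = 2.50e14 Hz.
Apply E = hf: E = 1.657e-19 J.
Converting to eV: E = 1.034 eV ≈ 1.03 eV.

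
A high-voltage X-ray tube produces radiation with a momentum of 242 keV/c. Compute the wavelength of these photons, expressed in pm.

(h = 6.62607015e-34 J·s, c = 2.99792458e8 m/s, 1 eV = 1.602176634e-19 J.)
In SI units: p = 242 keV/c = 1.2933e-22 kg·m/s.
The photon relation is λ = h/p, giving λ = 5.123e-12 m.
Converting to pm: λ = 5.123 pm ≈ 5.12 pm.

5.12 pm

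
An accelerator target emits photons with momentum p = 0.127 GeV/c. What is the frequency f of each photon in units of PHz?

In SI units: p = 0.127 GeV/c = 6.7872e-20 kg·m/s.
Since f = pc/h for a photon, f = 3.071e22 Hz.
Converting to PHz: f = 3.071e7 PHz ≈ 3.07e7 PHz.

3.07e7 PHz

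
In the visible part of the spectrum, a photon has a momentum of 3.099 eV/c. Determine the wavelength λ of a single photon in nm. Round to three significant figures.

Use h = 6.62607015e-34 J·s, c = 2.99792458e8 m/s, 1 eV = 1.602176634e-19 J.
First convert: p = 3.099 eV/c = 1.6562e-27 kg·m/s.
Apply λ = h/p: λ = 4.001e-7 m.
Converting to nm: λ = 400.1 nm ≈ 400 nm.

400 nm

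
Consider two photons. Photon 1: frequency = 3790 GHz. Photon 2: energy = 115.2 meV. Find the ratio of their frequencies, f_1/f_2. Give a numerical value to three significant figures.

0.136

f_1 = 3.790e12 Hz (from frequency = 3790 GHz, via f given directly).
f_2 = 2.786e13 Hz (from energy = 115.2 meV, via f = E/h).
Ratio = 3.790e12 / 2.786e13 = 0.136.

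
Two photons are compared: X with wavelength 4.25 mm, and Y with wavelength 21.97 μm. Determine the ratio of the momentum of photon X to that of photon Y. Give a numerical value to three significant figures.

p_X = 1.559 × 10^-31 kg·m/s (from wavelength = 4.25 mm, via p = h/λ).
p_Y = 3.016 × 10^-29 kg·m/s (from wavelength = 21.97 μm, via p = h/λ).
Ratio = 1.559 × 10^-31 / 3.016 × 10^-29 = 5.17 × 10^-3.

5.17 × 10^-3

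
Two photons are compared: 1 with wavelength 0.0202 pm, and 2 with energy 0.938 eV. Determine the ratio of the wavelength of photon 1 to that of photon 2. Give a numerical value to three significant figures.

1.53e-8

λ_1 = 2.020e-14 m (from wavelength = 0.0202 pm, via λ given directly).
λ_2 = 1.322e-6 m (from energy = 0.938 eV, via λ = hc/E).
Ratio = 2.020e-14 / 1.322e-6 = 1.53e-8.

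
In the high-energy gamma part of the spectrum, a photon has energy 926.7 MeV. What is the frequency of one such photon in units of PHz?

2.24 × 10^8 PHz

(h = 6.62607015 × 10^-34 J·s, 1 eV = 1.602176634 × 10^-19 J.)
Convert to SI: E = 926.7 MeV = 1.4847 × 10^-10 J.
Since f = E/h for a photon, f = 2.241 × 10^23 Hz.
Converting to PHz: f = 2.241 × 10^8 PHz ≈ 2.24 × 10^8 PHz.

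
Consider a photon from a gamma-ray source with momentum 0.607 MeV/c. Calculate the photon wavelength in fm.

2040 fm

Convert to SI: p = 0.607 MeV/c = 3.2440e-22 kg·m/s.
Apply λ = h/p: λ = 2.043e-12 m.
Converting to fm: λ = 2043 fm ≈ 2040 fm.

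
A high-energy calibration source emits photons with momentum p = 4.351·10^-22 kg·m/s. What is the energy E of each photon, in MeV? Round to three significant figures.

Since E = pc for a photon, E = 1.304·10^-13 J.
Converting to MeV: E = 0.8141 MeV ≈ 0.814 MeV.

0.814 MeV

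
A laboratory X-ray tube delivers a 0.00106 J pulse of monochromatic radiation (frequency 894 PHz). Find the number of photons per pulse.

1.79e12 photons

Per-photon energy: E = 5.924e-16 J (from frequency = 894 PHz).
N = E_total / E_photon = 0.00106 J / 5.924e-16 J = 1.79e12.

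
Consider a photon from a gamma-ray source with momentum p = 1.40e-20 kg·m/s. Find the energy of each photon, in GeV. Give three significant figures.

0.0262 GeV

(c = 2.99792458e8 m/s, 1 eV = 1.602176634e-19 J.)
For a photon E = pc, so E = 4.197e-12 J.
Converting to GeV: E = 0.02620 GeV ≈ 0.0262 GeV.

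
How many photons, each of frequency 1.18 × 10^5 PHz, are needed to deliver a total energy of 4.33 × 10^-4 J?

Per-photon energy: E = 7.819 × 10^-14 J (from frequency = 1.18 × 10^5 PHz).
N = E_total / E_photon = 4.33 × 10^-4 J / 7.819 × 10^-14 J = 5.54 × 10^9.

5.54 × 10^9 photons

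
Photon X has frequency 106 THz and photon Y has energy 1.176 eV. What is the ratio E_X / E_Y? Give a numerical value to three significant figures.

0.373

E_X = 7.024e-20 J (from frequency = 106 THz, via E = hf).
E_Y = 1.884e-19 J (from energy = 1.176 eV, via E given directly).
Ratio = 7.024e-20 / 1.884e-19 = 0.373.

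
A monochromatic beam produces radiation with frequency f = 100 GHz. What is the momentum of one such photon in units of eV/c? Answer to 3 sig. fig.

4.14e-4 eV/c

First convert: f = 100 GHz = 1.0e11 Hz.
Since p = hf/c for a photon, p = 2.210e-31 kg·m/s.
Converting to eV/c: p = 4.136e-4 eV/c ≈ 4.14e-4 eV/c.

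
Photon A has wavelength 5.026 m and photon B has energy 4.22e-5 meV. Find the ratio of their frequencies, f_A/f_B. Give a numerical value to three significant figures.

f_A = 5.965e7 Hz (from wavelength = 5.026 m, via f = c/λ).
f_B = 1.020e7 Hz (from energy = 4.22e-5 meV, via f = E/h).
Ratio = 5.965e7 / 1.020e7 = 5.85.

5.85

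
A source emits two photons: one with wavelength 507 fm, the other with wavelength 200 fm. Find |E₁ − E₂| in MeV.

Using E = hc/λ: E₁ = 3.918e-13 J, E₂ = 9.932e-13 J.
|ΔE| = |3.918e-13 − 9.932e-13| = 6.01e-13 J = 3.75 MeV.

3.75 MeV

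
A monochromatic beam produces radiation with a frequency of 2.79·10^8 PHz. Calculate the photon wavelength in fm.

1.07 fm

Use c = 2.99792458·10^8 m/s.
In SI units: f = 2.79·10^8 PHz = 2.79·10^23 Hz.
Since λ = c/f for a photon, λ = 1.075·10^-15 m.
Converting to fm: λ = 1.075 fm ≈ 1.07 fm.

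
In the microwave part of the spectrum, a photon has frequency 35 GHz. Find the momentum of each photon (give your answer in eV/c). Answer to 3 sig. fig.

1.45 × 10^-4 eV/c

Use h = 6.62607015 × 10^-34 J·s, c = 2.99792458 × 10^8 m/s, 1 eV = 1.602176634 × 10^-19 J.
Convert to SI: f = 35 GHz = 3.5 × 10^10 Hz.
Since p = hf/c for a photon, p = 7.736 × 10^-32 kg·m/s.
Converting to eV/c: p = 1.447 × 10^-4 eV/c ≈ 1.45 × 10^-4 eV/c.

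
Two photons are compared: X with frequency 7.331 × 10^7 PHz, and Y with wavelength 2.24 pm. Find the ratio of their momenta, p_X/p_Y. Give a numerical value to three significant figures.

p_X = 1.620 × 10^-19 kg·m/s (from frequency = 7.331 × 10^7 PHz, via p = hf/c).
p_Y = 2.958 × 10^-22 kg·m/s (from wavelength = 2.24 pm, via p = h/λ).
Ratio = 1.620 × 10^-19 / 2.958 × 10^-22 = 548.

548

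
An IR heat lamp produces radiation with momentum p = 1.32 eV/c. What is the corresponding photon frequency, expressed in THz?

Use h = 6.62607015e-34 J·s, c = 2.99792458e8 m/s, 1 eV = 1.602176634e-19 J.
In SI units: p = 1.32 eV/c = 7.0545e-28 kg·m/s.
The photon relation is f = pc/h, giving f = 3.192e14 Hz.
Converting to THz: f = 319.2 THz ≈ 319 THz.

319 THz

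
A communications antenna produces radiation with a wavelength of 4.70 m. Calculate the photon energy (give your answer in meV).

2.64e-4 meV

Use h = 6.62607015e-34 J·s, c = 2.99792458e8 m/s, 1 eV = 1.602176634e-19 J.
The photon relation is E = hc/λ, giving E = 4.226e-26 J.
Converting to meV: E = 2.638e-4 meV ≈ 2.64e-4 meV.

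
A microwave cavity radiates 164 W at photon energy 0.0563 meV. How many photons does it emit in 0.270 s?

Total energy: E_total = P·t = 164 × 0.270 = 44.28 J.
Per-photon energy: E = 9.020e-24 J.
N = E_total / E_photon = 4.91e24.

4.91e24 photons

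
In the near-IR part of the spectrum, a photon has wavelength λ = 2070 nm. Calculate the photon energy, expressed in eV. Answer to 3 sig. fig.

0.599 eV

Use h = 6.62607015 × 10^-34 J·s, c = 2.99792458 × 10^8 m/s, 1 eV = 1.602176634 × 10^-19 J.
Convert to SI: λ = 2070 nm = 2.07 × 10^-6 m.
For a photon E = hc/λ, so E = 9.596 × 10^-20 J.
Converting to eV: E = 0.5990 eV ≈ 0.599 eV.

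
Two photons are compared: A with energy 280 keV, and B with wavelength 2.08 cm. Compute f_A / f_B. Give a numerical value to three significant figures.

f_A = 6.770 × 10^19 Hz (from energy = 280 keV, via f = E/h).
f_B = 1.441 × 10^10 Hz (from wavelength = 2.08 cm, via f = c/λ).
Ratio = 6.770 × 10^19 / 1.441 × 10^10 = 4.70 × 10^9.

4.70 × 10^9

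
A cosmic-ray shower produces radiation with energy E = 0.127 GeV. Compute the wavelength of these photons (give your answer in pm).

In SI units: E = 0.127 GeV = 2.0348e-11 J.
For a photon λ = hc/E, so λ = 9.763e-15 m.
Converting to pm: λ = 0.009763 pm ≈ 9.76e-3 pm.

9.76e-3 pm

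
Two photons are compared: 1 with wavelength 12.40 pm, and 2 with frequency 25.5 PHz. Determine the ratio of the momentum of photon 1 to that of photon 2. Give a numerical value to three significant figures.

948

p_1 = 5.344e-23 kg·m/s (from wavelength = 12.40 pm, via p = h/λ).
p_2 = 5.636e-26 kg·m/s (from frequency = 25.5 PHz, via p = hf/c).
Ratio = 5.344e-23 / 5.636e-26 = 948.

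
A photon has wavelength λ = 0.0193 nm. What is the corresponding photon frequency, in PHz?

First convert: λ = 0.0193 nm = 1.93 × 10^-11 m.
Since f = c/λ for a photon, f = 1.553 × 10^19 Hz.
Converting to PHz: f = 15530 PHz ≈ 1.55 × 10^4 PHz.

1.55 × 10^4 PHz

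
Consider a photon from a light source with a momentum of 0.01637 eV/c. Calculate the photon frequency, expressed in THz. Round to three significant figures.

(h = 6.62607015·10^-34 J·s, c = 2.99792458·10^8 m/s, 1 eV = 1.602176634·10^-19 J.)
In SI units: p = 0.01637 eV/c = 8.7486·10^-30 kg·m/s.
Since f = pc/h for a photon, f = 3.958·10^12 Hz.
Converting to THz: f = 3.958 THz ≈ 3.96 THz.

3.96 THz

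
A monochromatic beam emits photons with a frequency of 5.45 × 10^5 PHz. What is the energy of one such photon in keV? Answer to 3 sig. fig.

In SI units: f = 5.45 × 10^5 PHz = 5.45 × 10^20 Hz.
Since E = hf for a photon, E = 3.611 × 10^-13 J.
Converting to keV: E = 2254 keV ≈ 2250 keV.

2250 keV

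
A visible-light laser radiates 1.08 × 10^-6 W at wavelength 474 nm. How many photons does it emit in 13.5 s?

3.48 × 10^13 photons

Total energy: E_total = P·t = 1.08 × 10^-6 × 13.5 = 1.458 × 10^-5 J.
Per-photon energy: E = 4.191 × 10^-19 J.
N = E_total / E_photon = 3.48 × 10^13.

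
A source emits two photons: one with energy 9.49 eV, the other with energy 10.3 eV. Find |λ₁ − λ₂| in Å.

Using λ = hc/E: λ₁ = 1.306 × 10^-7 m, λ₂ = 1.204 × 10^-7 m.
|Δλ| = |1.306 × 10^-7 − 1.204 × 10^-7| = 1.03 × 10^-8 m = 103 Å.

103 Å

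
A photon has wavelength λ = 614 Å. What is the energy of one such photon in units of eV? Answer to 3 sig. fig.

First convert: λ = 614 Å = 6.14 × 10^-8 m.
The photon relation is E = hc/λ, giving E = 3.235 × 10^-18 J.
Converting to eV: E = 20.19 eV ≈ 20.2 eV.

20.2 eV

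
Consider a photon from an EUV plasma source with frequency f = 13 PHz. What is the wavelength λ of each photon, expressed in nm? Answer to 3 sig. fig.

23.1 nm

In SI units: f = 13 PHz = 1.3 × 10^16 Hz.
The photon relation is λ = c/f, giving λ = 2.306 × 10^-8 m.
Converting to nm: λ = 23.06 nm ≈ 23.1 nm.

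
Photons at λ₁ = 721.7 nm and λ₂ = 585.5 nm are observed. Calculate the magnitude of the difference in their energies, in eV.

Using E = hc/λ: E₁ = 2.7525e-19 J, E₂ = 3.3927e-19 J.
|ΔE| = |2.7525e-19 − 3.3927e-19| = 6.40e-20 J = 0.400 eV.

0.400 eV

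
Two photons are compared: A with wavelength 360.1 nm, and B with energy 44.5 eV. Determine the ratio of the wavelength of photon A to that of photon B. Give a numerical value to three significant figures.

12.9

λ_A = 3.601e-7 m (from wavelength = 360.1 nm, via λ given directly).
λ_B = 2.786e-8 m (from energy = 44.5 eV, via λ = hc/E).
Ratio = 3.601e-7 / 2.786e-8 = 12.9.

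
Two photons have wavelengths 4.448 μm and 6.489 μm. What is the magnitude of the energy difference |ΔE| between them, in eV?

0.0877 eV

Using E = hc/λ: E₁ = 4.4659 × 10^-20 J, E₂ = 3.0613 × 10^-20 J.
|ΔE| = |4.4659 × 10^-20 − 3.0613 × 10^-20| = 1.40 × 10^-20 J = 0.0877 eV.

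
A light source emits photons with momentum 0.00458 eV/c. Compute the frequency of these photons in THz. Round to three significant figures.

Take h = 6.62607015e-34 J·s, c = 2.99792458e8 m/s, 1 eV = 1.602176634e-19 J.
In SI units: p = 0.00458 eV/c = 2.4477e-30 kg·m/s.
Apply f = pc/h: f = 1.107e12 Hz.
Converting to THz: f = 1.107 THz ≈ 1.11 THz.

1.11 THz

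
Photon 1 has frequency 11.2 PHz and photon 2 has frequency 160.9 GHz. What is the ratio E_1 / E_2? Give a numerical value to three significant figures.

6.96 × 10^4

E_1 = 7.421 × 10^-18 J (from frequency = 11.2 PHz, via E = hf).
E_2 = 1.066 × 10^-22 J (from frequency = 160.9 GHz, via E = hf).
Ratio = 7.421 × 10^-18 / 1.066 × 10^-22 = 6.96 × 10^4.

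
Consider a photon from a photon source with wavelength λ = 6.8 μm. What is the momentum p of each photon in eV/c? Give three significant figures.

0.182 eV/c

(h = 6.62607015 × 10^-34 J·s, c = 2.99792458 × 10^8 m/s, 1 eV = 1.602176634 × 10^-19 J.)
In SI units: λ = 6.8 μm = 6.8 × 10^-6 m.
Apply p = h/λ: p = 9.744 × 10^-29 kg·m/s.
Converting to eV/c: p = 0.1823 eV/c ≈ 0.182 eV/c.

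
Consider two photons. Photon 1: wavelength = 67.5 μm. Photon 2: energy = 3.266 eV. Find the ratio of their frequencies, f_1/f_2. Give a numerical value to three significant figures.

5.62e-3

f_1 = 4.441e12 Hz (from wavelength = 67.5 μm, via f = c/λ).
f_2 = 7.897e14 Hz (from energy = 3.266 eV, via f = E/h).
Ratio = 4.441e12 / 7.897e14 = 5.62e-3.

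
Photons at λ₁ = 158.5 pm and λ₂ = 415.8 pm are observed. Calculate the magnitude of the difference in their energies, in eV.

4840 eV

Using E = hc/λ: E₁ = 1.2533e-15 J, E₂ = 4.7774e-16 J.
|ΔE| = |1.2533e-15 − 4.7774e-16| = 7.76e-16 J = 4840 eV.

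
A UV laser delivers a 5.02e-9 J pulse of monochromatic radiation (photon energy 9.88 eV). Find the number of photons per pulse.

Per-photon energy: E = 1.583e-18 J (from energy = 9.88 eV).
N = E_total / E_photon = 5.02e-9 J / 1.583e-18 J = 3.17e9.

3.17e9 photons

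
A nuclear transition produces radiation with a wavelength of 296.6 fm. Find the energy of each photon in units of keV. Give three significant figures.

4180 keV

(h = 6.62607015 × 10^-34 J·s, c = 2.99792458 × 10^8 m/s, 1 eV = 1.602176634 × 10^-19 J.)
First convert: λ = 296.6 fm = 2.966 × 10^-13 m.
For a photon E = hc/λ, so E = 6.697 × 10^-13 J.
Converting to keV: E = 4180 keV ≈ 4180 keV.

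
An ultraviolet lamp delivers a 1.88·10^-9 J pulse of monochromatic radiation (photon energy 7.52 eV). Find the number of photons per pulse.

Per-photon energy: E = 1.205·10^-18 J (from energy = 7.52 eV).
N = E_total / E_photon = 1.88·10^-9 J / 1.205·10^-18 J = 1.56·10^9.

1.56·10^9 photons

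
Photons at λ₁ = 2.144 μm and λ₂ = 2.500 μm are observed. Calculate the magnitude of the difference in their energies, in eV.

0.0823 eV

Using E = hc/λ: E₁ = 9.2651e-20 J, E₂ = 7.9458e-20 J.
|ΔE| = |9.2651e-20 − 7.9458e-20| = 1.32e-20 J = 0.0823 eV.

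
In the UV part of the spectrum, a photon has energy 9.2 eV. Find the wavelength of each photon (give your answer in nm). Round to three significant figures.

(h = 6.62607015e-34 J·s, c = 2.99792458e8 m/s, 1 eV = 1.602176634e-19 J.)
Convert to SI: E = 9.2 eV = 1.4740e-18 J.
For a photon λ = hc/E, so λ = 1.348e-7 m.
Converting to nm: λ = 134.8 nm ≈ 135 nm.

135 nm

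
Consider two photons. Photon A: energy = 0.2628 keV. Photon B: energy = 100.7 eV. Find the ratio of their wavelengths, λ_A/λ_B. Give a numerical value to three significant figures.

0.383

λ_A = 4.718 × 10^-9 m (from energy = 0.2628 keV, via λ = hc/E).
λ_B = 1.231 × 10^-8 m (from energy = 100.7 eV, via λ = hc/E).
Ratio = 4.718 × 10^-9 / 1.231 × 10^-8 = 0.383.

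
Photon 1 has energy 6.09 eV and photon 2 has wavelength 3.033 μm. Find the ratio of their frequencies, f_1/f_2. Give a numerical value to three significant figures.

14.9

f_1 = 1.473 × 10^15 Hz (from energy = 6.09 eV, via f = E/h).
f_2 = 9.884 × 10^13 Hz (from wavelength = 3.033 μm, via f = c/λ).
Ratio = 1.473 × 10^15 / 9.884 × 10^13 = 14.9.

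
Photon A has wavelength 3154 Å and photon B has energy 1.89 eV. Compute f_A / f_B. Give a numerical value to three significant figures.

2.08

f_A = 9.505 × 10^14 Hz (from wavelength = 3154 Å, via f = c/λ).
f_B = 4.570 × 10^14 Hz (from energy = 1.89 eV, via f = E/h).
Ratio = 9.505 × 10^14 / 4.570 × 10^14 = 2.08.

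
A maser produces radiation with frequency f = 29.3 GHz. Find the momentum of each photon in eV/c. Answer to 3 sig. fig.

1.21 × 10^-4 eV/c

Take h = 6.62607015 × 10^-34 J·s, c = 2.99792458 × 10^8 m/s, 1 eV = 1.602176634 × 10^-19 J.
In SI units: f = 29.3 GHz = 2.93 × 10^10 Hz.
Apply p = hf/c: p = 6.476 × 10^-32 kg·m/s.
Converting to eV/c: p = 1.212 × 10^-4 eV/c ≈ 1.21 × 10^-4 eV/c.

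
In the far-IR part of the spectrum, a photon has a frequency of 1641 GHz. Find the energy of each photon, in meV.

6.79 meV

(h = 6.62607015 × 10^-34 J·s, 1 eV = 1.602176634 × 10^-19 J.)
In SI units: f = 1641 GHz = 1.641 × 10^12 Hz.
For a photon E = hf, so E = 1.087 × 10^-21 J.
Converting to meV: E = 6.787 meV ≈ 6.79 meV.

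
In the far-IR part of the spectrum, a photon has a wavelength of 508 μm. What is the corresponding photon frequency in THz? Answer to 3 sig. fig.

In SI units: λ = 508 μm = 5.08e-4 m.
The photon relation is f = c/λ, giving f = 5.901e11 Hz.
Converting to THz: f = 0.5901 THz ≈ 0.590 THz.

0.590 THz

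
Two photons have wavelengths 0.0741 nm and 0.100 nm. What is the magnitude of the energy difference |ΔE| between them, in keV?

4.33 keV

Using E = hc/λ: E₁ = 2.681e-15 J, E₂ = 1.986e-15 J.
|ΔE| = |2.681e-15 − 1.986e-15| = 6.94e-16 J = 4.33 keV.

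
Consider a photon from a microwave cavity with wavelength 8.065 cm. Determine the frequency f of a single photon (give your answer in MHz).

In SI units: λ = 8.065 cm = 0.08065 m.
Since f = c/λ for a photon, f = 3.717 × 10^9 Hz.
Converting to MHz: f = 3717 MHz ≈ 3720 MHz.

3720 MHz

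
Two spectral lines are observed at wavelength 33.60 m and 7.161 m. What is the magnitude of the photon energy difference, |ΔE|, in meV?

Using E = hc/λ: E₁ = 5.9120 × 10^-27 J, E₂ = 2.7740 × 10^-26 J.
|ΔE| = |5.9120 × 10^-27 − 2.7740 × 10^-26| = 2.18 × 10^-26 J = 1.36 × 10^-4 meV.

1.36 × 10^-4 meV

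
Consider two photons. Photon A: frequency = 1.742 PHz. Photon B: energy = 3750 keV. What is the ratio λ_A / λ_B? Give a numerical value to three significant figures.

5.21·10^5

λ_A = 1.721·10^-7 m (from frequency = 1.742 PHz, via λ = c/f).
λ_B = 3.306·10^-13 m (from energy = 3750 keV, via λ = hc/E).
Ratio = 1.721·10^-7 / 3.306·10^-13 = 5.21·10^5.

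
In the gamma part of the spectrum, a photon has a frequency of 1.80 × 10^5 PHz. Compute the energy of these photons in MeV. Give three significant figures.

0.744 MeV

Convert to SI: f = 1.80 × 10^5 PHz = 1.80 × 10^20 Hz.
The photon relation is E = hf, giving E = 1.193 × 10^-13 J.
Converting to MeV: E = 0.7444 MeV ≈ 0.744 MeV.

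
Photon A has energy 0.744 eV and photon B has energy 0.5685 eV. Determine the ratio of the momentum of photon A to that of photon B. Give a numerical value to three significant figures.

1.31

p_A = 3.976e-28 kg·m/s (from energy = 0.744 eV, via p = E/c).
p_B = 3.038e-28 kg·m/s (from energy = 0.5685 eV, via p = E/c).
Ratio = 3.976e-28 / 3.038e-28 = 1.31.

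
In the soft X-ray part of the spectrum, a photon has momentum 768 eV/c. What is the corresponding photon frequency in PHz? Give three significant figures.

186 PHz

First convert: p = 768 eV/c = 4.1044 × 10^-25 kg·m/s.
For a photon f = pc/h, so f = 1.857 × 10^17 Hz.
Converting to PHz: f = 185.7 PHz ≈ 186 PHz.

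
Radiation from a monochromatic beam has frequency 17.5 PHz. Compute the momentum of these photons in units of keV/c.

(h = 6.62607015e-34 J·s, c = 2.99792458e8 m/s, 1 eV = 1.602176634e-19 J.)
Convert to SI: f = 17.5 PHz = 1.75e16 Hz.
The photon relation is p = hf/c, giving p = 3.868e-26 kg·m/s.
Converting to keV/c: p = 0.07237 keV/c ≈ 0.0724 keV/c.

0.0724 keV/c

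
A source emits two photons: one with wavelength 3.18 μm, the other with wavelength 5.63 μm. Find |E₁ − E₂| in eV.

0.170 eV

Using E = hc/λ: E₁ = 6.247 × 10^-20 J, E₂ = 3.528 × 10^-20 J.
|ΔE| = |6.247 × 10^-20 − 3.528 × 10^-20| = 2.72 × 10^-20 J = 0.170 eV.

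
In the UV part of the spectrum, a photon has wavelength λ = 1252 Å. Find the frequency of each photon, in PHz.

2.39 PHz

Use c = 2.99792458 × 10^8 m/s.
First convert: λ = 1252 Å = 1.252 × 10^-7 m.
Apply f = c/λ: f = 2.395 × 10^15 Hz.
Converting to PHz: f = 2.395 PHz ≈ 2.39 PHz.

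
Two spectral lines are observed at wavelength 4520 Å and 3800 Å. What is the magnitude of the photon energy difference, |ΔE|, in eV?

0.520 eV

Using E = hc/λ: E₁ = 4.395e-19 J, E₂ = 5.227e-19 J.
|ΔE| = |4.395e-19 − 5.227e-19| = 8.33e-20 J = 0.520 eV.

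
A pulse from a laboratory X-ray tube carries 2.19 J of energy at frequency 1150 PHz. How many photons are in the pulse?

Per-photon energy: E = 7.620·10^-16 J (from frequency = 1150 PHz).
N = E_total / E_photon = 2.19 J / 7.620·10^-16 J = 2.87·10^15.

2.87·10^15 photons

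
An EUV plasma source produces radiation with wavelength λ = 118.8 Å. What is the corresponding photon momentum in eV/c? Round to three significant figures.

104 eV/c

Use h = 6.62607015e-34 J·s, c = 2.99792458e8 m/s, 1 eV = 1.602176634e-19 J.
First convert: λ = 118.8 Å = 1.188e-8 m.
Since p = h/λ for a photon, p = 5.578e-26 kg·m/s.
Converting to eV/c: p = 104.4 eV/c ≈ 104 eV/c.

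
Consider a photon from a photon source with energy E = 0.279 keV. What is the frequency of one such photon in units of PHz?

67.5 PHz

Take h = 6.62607015e-34 J·s, 1 eV = 1.602176634e-19 J.
First convert: E = 0.279 keV = 4.4701e-17 J.
For a photon f = E/h, so f = 6.746e16 Hz.
Converting to PHz: f = 67.46 PHz ≈ 67.5 PHz.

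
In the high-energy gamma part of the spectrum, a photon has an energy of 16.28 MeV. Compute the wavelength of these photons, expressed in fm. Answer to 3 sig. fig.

76.2 fm

In SI units: E = 16.28 MeV = 2.6083·10^-12 J.
For a photon λ = hc/E, so λ = 7.616·10^-14 m.
Converting to fm: λ = 76.16 fm ≈ 76.2 fm.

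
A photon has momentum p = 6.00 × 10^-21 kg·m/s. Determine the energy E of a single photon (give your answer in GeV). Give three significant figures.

0.0112 GeV

Since E = pc for a photon, E = 1.799 × 10^-12 J.
Converting to GeV: E = 0.01123 GeV ≈ 0.0112 GeV.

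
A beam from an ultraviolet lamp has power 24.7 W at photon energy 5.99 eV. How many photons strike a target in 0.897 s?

Total energy: E_total = P·t = 24.7 × 0.897 = 22.16 J.
Per-photon energy: E = 9.597e-19 J.
N = E_total / E_photon = 2.31e19.

2.31e19 photons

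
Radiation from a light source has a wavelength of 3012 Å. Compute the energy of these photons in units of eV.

4.12 eV

Convert to SI: λ = 3012 Å = 3.012e-7 m.
For a photon E = hc/λ, so E = 6.595e-19 J.
Converting to eV: E = 4.116 eV ≈ 4.12 eV.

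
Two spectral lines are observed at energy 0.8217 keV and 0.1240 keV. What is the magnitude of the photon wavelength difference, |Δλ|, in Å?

Using λ = hc/E: λ₁ = 1.5089·10^-9 m, λ₂ = 9.9987·10^-9 m.
|Δλ| = |1.5089·10^-9 − 9.9987·10^-9| = 8.49·10^-9 m = 84.9 Å.

84.9 Å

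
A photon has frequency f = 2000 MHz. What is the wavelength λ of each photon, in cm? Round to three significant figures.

(c = 2.99792458e8 m/s.)
First convert: f = 2000 MHz = 2.0e9 Hz.
For a photon λ = c/f, so λ = 0.1499 m.
Converting to cm: λ = 14.99 cm ≈ 15.0 cm.

15.0 cm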